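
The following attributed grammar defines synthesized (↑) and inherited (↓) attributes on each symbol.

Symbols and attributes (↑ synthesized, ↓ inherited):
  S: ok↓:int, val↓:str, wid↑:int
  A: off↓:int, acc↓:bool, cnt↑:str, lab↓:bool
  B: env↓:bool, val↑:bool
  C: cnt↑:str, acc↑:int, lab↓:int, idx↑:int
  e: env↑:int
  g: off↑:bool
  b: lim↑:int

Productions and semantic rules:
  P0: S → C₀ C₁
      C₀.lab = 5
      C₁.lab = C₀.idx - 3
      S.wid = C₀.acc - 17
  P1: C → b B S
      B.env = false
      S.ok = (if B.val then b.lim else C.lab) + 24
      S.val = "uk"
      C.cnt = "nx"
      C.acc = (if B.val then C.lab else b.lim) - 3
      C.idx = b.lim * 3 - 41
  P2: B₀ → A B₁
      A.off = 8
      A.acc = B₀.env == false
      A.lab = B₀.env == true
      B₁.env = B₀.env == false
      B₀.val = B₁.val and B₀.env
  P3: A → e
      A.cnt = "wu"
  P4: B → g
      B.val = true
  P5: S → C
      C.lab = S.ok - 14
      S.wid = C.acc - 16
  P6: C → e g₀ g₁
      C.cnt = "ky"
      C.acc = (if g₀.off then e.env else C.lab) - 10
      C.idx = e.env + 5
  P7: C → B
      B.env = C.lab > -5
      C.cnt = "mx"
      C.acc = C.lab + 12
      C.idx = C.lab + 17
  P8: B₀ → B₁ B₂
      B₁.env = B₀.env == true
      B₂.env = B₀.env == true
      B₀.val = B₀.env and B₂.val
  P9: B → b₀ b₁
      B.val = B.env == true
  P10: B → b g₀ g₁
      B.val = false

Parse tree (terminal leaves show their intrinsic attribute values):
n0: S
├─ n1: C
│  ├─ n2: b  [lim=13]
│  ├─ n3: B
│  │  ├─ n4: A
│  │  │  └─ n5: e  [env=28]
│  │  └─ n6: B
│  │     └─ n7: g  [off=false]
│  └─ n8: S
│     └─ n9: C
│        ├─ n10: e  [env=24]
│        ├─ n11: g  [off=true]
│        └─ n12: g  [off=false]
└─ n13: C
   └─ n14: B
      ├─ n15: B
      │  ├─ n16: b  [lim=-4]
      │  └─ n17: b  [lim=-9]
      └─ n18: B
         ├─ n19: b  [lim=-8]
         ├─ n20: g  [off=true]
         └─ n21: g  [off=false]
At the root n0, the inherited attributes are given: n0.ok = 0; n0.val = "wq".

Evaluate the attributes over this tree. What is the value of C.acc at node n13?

1. n0.ok = 0  [given at root]
2. n0.val = "wq"  [given at root]
3. n1.lab = 5  [5]
4. n2.lim = 13  [terminal]
5. n3.env = false  [false]
6. n4.off = 8  [8]
7. n4.acc = true  [B₀.env == false]
8. n4.lab = false  [B₀.env == true]
9. n5.env = 28  [terminal]
10. n4.cnt = "wu"  ["wu"]
11. n6.env = true  [B₀.env == false]
12. n7.off = false  [terminal]
13. n6.val = true  [true]
14. n3.val = false  [B₁.val and B₀.env]
15. n8.ok = 29  [(if B.val then b.lim else C.lab) + 24]
16. n8.val = "uk"  ["uk"]
17. n9.lab = 15  [S.ok - 14]
18. n10.env = 24  [terminal]
19. n11.off = true  [terminal]
20. n12.off = false  [terminal]
21. n9.cnt = "ky"  ["ky"]
22. n9.acc = 14  [(if g₀.off then e.env else C.lab) - 10]
23. n9.idx = 29  [e.env + 5]
24. n8.wid = -2  [C.acc - 16]
25. n1.cnt = "nx"  ["nx"]
26. n1.acc = 10  [(if B.val then C.lab else b.lim) - 3]
27. n1.idx = -2  [b.lim * 3 - 41]
28. n13.lab = -5  [C₀.idx - 3]
29. n14.env = false  [C.lab > -5]
30. n15.env = false  [B₀.env == true]
31. n16.lim = -4  [terminal]
32. n17.lim = -9  [terminal]
33. n15.val = false  [B.env == true]
34. n18.env = false  [B₀.env == true]
35. n19.lim = -8  [terminal]
36. n20.off = true  [terminal]
37. n21.off = false  [terminal]
38. n18.val = false  [false]
39. n14.val = false  [B₀.env and B₂.val]
40. n13.cnt = "mx"  ["mx"]
41. n13.acc = 7  [C.lab + 12]
42. n13.idx = 12  [C.lab + 17]
43. n0.wid = -7  [C₀.acc - 17]

7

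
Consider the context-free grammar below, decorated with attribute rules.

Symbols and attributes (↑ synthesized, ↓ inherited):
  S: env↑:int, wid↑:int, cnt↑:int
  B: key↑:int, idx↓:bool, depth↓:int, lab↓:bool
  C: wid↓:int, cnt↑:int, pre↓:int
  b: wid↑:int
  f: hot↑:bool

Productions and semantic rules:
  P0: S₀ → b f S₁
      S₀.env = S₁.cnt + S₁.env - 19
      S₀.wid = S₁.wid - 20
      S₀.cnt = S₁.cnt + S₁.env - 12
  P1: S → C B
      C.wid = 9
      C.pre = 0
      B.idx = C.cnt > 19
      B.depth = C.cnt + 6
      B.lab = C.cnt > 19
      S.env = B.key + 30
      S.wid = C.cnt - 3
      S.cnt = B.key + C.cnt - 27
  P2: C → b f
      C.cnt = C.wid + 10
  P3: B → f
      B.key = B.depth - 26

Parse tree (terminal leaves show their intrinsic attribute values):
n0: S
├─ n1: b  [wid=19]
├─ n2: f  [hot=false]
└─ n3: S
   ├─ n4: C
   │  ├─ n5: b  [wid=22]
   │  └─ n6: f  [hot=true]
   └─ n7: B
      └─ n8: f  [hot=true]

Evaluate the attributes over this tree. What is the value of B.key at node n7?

1. n1.wid = 19  [terminal]
2. n2.hot = false  [terminal]
3. n4.wid = 9  [9]
4. n4.pre = 0  [0]
5. n5.wid = 22  [terminal]
6. n6.hot = true  [terminal]
7. n4.cnt = 19  [C.wid + 10]
8. n7.idx = false  [C.cnt > 19]
9. n7.depth = 25  [C.cnt + 6]
10. n7.lab = false  [C.cnt > 19]
11. n8.hot = true  [terminal]
12. n7.key = -1  [B.depth - 26]
13. n3.env = 29  [B.key + 30]
14. n3.wid = 16  [C.cnt - 3]
15. n3.cnt = -9  [B.key + C.cnt - 27]
16. n0.env = 1  [S₁.cnt + S₁.env - 19]
17. n0.wid = -4  [S₁.wid - 20]
18. n0.cnt = 8  [S₁.cnt + S₁.env - 12]

-1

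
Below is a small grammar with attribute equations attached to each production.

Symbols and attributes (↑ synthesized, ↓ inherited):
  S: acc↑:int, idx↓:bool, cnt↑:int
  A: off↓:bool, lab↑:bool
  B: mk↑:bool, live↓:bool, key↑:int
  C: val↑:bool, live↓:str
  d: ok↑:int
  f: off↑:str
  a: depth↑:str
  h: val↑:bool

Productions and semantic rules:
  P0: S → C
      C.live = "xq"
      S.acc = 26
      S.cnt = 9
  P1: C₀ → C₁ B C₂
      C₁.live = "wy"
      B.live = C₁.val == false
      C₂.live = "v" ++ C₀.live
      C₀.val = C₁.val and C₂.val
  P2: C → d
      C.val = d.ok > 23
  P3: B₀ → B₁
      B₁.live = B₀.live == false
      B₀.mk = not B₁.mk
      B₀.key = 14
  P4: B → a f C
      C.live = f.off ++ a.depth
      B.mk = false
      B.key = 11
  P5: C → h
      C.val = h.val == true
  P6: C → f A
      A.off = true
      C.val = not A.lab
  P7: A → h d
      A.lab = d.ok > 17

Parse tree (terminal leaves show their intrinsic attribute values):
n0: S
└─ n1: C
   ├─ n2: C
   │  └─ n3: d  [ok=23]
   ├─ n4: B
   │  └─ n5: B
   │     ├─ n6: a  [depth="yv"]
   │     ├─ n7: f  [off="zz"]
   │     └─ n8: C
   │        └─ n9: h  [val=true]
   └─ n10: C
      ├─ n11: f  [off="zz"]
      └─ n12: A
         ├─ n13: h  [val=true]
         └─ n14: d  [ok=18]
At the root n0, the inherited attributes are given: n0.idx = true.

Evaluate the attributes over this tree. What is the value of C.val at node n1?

1. n0.idx = true  [given at root]
2. n1.live = "xq"  ["xq"]
3. n2.live = "wy"  ["wy"]
4. n3.ok = 23  [terminal]
5. n2.val = false  [d.ok > 23]
6. n4.live = true  [C₁.val == false]
7. n5.live = false  [B₀.live == false]
8. n6.depth = "yv"  [terminal]
9. n7.off = "zz"  [terminal]
10. n8.live = "zzyv"  [f.off ++ a.depth]
11. n9.val = true  [terminal]
12. n8.val = true  [h.val == true]
13. n5.mk = false  [false]
14. n5.key = 11  [11]
15. n4.mk = true  [not B₁.mk]
16. n4.key = 14  [14]
17. n10.live = "vxq"  ["v" ++ C₀.live]
18. n11.off = "zz"  [terminal]
19. n12.off = true  [true]
20. n13.val = true  [terminal]
21. n14.ok = 18  [terminal]
22. n12.lab = true  [d.ok > 17]
23. n10.val = false  [not A.lab]
24. n1.val = false  [C₁.val and C₂.val]
25. n0.acc = 26  [26]
26. n0.cnt = 9  [9]

false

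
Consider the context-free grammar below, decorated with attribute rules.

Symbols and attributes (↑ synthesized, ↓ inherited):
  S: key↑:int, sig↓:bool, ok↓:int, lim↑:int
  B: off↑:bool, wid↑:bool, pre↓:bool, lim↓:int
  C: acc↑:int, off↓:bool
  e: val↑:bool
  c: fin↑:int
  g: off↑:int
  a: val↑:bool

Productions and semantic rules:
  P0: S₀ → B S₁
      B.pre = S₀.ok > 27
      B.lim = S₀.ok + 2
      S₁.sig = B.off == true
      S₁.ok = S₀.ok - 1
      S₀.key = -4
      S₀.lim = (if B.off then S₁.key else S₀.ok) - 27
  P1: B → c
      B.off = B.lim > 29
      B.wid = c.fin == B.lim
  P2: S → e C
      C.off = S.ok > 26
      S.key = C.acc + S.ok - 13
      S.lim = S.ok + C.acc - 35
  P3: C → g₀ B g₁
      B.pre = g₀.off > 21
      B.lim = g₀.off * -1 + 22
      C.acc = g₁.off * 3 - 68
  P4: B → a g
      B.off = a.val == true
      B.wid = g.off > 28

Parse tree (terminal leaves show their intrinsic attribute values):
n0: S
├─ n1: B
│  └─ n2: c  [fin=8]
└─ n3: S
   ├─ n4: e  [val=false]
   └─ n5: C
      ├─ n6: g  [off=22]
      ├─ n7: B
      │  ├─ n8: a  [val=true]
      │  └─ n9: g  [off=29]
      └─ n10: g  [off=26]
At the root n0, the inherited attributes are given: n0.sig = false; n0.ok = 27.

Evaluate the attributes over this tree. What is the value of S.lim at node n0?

1. n0.sig = false  [given at root]
2. n0.ok = 27  [given at root]
3. n1.pre = false  [S₀.ok > 27]
4. n1.lim = 29  [S₀.ok + 2]
5. n2.fin = 8  [terminal]
6. n1.off = false  [B.lim > 29]
7. n1.wid = false  [c.fin == B.lim]
8. n3.sig = false  [B.off == true]
9. n3.ok = 26  [S₀.ok - 1]
10. n4.val = false  [terminal]
11. n5.off = false  [S.ok > 26]
12. n6.off = 22  [terminal]
13. n7.pre = true  [g₀.off > 21]
14. n7.lim = 0  [g₀.off * -1 + 22]
15. n8.val = true  [terminal]
16. n9.off = 29  [terminal]
17. n7.off = true  [a.val == true]
18. n7.wid = true  [g.off > 28]
19. n10.off = 26  [terminal]
20. n5.acc = 10  [g₁.off * 3 - 68]
21. n3.key = 23  [C.acc + S.ok - 13]
22. n3.lim = 1  [S.ok + C.acc - 35]
23. n0.key = -4  [-4]
24. n0.lim = 0  [(if B.off then S₁.key else S₀.ok) - 27]

0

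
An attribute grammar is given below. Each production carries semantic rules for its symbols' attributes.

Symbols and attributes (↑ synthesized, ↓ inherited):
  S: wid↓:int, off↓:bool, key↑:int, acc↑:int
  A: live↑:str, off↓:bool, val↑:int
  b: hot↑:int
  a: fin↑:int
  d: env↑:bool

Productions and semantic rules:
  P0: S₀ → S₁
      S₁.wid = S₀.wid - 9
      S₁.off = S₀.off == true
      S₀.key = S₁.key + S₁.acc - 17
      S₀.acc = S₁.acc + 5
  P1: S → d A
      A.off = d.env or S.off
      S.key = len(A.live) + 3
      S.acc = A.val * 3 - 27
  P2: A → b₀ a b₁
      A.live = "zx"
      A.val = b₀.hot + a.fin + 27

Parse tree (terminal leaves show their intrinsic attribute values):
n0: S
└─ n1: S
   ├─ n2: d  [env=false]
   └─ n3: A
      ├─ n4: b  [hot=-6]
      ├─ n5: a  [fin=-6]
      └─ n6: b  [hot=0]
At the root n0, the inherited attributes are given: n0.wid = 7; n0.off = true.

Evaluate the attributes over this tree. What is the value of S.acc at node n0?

1. n0.wid = 7  [given at root]
2. n0.off = true  [given at root]
3. n1.wid = -2  [S₀.wid - 9]
4. n1.off = true  [S₀.off == true]
5. n2.env = false  [terminal]
6. n3.off = true  [d.env or S.off]
7. n4.hot = -6  [terminal]
8. n5.fin = -6  [terminal]
9. n6.hot = 0  [terminal]
10. n3.live = "zx"  ["zx"]
11. n3.val = 15  [b₀.hot + a.fin + 27]
12. n1.key = 5  [len(A.live) + 3]
13. n1.acc = 18  [A.val * 3 - 27]
14. n0.key = 6  [S₁.key + S₁.acc - 17]
15. n0.acc = 23  [S₁.acc + 5]

23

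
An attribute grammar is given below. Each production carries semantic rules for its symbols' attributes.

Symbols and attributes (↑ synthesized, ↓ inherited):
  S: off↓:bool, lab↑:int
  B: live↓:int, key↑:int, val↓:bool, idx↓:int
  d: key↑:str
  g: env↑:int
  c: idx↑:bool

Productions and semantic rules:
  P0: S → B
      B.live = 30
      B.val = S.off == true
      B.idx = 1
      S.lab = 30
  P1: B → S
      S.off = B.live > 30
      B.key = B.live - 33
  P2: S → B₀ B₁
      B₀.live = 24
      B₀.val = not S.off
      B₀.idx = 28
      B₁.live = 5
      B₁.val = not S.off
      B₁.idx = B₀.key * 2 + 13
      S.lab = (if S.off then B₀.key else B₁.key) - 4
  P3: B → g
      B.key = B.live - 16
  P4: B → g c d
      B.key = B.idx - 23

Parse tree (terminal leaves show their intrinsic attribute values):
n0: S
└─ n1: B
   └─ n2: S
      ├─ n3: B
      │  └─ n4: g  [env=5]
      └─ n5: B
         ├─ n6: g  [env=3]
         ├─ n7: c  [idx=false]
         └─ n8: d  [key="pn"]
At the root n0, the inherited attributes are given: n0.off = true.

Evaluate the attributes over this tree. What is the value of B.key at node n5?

1. n0.off = true  [given at root]
2. n1.live = 30  [30]
3. n1.val = true  [S.off == true]
4. n1.idx = 1  [1]
5. n2.off = false  [B.live > 30]
6. n3.live = 24  [24]
7. n3.val = true  [not S.off]
8. n3.idx = 28  [28]
9. n4.env = 5  [terminal]
10. n3.key = 8  [B.live - 16]
11. n5.live = 5  [5]
12. n5.val = true  [not S.off]
13. n5.idx = 29  [B₀.key * 2 + 13]
14. n6.env = 3  [terminal]
15. n7.idx = false  [terminal]
16. n8.key = "pn"  [terminal]
17. n5.key = 6  [B.idx - 23]
18. n2.lab = 2  [(if S.off then B₀.key else B₁.key) - 4]
19. n1.key = -3  [B.live - 33]
20. n0.lab = 30  [30]

6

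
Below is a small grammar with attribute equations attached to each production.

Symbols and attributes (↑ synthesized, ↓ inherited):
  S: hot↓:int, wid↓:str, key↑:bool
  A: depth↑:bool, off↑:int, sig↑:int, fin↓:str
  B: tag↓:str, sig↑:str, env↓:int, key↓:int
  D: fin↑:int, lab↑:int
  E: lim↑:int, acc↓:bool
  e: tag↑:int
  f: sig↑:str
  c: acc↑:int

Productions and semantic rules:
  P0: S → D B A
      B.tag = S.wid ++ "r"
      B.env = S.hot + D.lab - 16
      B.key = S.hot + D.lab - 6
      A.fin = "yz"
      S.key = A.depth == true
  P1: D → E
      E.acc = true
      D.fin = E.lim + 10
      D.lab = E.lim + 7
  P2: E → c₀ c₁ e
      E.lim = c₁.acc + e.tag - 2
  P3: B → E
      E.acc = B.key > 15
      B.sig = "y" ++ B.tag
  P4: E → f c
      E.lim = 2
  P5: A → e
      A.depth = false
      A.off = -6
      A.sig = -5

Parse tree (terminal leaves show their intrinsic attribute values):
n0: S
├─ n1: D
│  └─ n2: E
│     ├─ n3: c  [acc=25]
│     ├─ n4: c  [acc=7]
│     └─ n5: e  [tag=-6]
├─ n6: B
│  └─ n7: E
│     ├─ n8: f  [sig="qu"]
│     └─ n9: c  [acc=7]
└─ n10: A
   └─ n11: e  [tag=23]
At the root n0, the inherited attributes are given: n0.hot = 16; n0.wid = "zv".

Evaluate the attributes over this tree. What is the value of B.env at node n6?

6

1. n0.hot = 16  [given at root]
2. n0.wid = "zv"  [given at root]
3. n2.acc = true  [true]
4. n3.acc = 25  [terminal]
5. n4.acc = 7  [terminal]
6. n5.tag = -6  [terminal]
7. n2.lim = -1  [c₁.acc + e.tag - 2]
8. n1.fin = 9  [E.lim + 10]
9. n1.lab = 6  [E.lim + 7]
10. n6.tag = "zvr"  [S.wid ++ "r"]
11. n6.env = 6  [S.hot + D.lab - 16]
12. n6.key = 16  [S.hot + D.lab - 6]
13. n7.acc = true  [B.key > 15]
14. n8.sig = "qu"  [terminal]
15. n9.acc = 7  [terminal]
16. n7.lim = 2  [2]
17. n6.sig = "yzvr"  ["y" ++ B.tag]
18. n10.fin = "yz"  ["yz"]
19. n11.tag = 23  [terminal]
20. n10.depth = false  [false]
21. n10.off = -6  [-6]
22. n10.sig = -5  [-5]
23. n0.key = false  [A.depth == true]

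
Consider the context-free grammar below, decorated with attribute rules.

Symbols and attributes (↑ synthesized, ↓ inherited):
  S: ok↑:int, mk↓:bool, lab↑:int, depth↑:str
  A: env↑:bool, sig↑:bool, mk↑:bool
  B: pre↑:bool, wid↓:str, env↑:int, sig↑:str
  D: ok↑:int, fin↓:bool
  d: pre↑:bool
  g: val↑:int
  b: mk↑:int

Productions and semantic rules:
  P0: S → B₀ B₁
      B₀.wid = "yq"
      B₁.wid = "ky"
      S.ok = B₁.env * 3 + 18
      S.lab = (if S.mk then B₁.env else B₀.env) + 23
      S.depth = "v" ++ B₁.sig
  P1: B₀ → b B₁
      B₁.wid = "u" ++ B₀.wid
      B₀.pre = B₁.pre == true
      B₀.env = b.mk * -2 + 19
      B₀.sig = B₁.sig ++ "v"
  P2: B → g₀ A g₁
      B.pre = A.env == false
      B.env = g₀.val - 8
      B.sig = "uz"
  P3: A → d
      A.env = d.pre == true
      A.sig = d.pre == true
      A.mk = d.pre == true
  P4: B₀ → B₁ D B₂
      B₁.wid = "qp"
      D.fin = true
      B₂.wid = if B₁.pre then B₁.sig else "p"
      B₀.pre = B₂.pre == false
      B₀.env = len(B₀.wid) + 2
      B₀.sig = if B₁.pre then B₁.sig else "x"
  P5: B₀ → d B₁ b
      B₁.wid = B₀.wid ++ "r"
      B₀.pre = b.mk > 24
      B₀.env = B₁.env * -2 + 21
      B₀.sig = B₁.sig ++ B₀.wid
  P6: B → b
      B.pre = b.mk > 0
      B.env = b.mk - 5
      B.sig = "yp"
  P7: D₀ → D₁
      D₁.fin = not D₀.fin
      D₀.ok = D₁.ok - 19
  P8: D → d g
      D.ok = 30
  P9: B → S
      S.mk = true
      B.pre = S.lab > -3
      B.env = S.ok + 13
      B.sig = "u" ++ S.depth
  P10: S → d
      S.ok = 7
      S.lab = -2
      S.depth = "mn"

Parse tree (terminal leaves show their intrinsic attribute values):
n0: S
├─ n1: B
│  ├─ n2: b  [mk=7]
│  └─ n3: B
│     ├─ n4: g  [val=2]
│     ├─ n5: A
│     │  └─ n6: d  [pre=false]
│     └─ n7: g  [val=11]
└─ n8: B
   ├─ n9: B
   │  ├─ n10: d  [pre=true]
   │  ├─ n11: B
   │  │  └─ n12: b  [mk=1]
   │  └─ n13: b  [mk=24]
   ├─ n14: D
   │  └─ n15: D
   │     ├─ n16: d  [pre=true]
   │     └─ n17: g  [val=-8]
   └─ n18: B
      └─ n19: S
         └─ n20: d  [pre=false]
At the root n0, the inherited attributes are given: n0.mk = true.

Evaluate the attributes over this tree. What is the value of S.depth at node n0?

"vx"

1. n0.mk = true  [given at root]
2. n1.wid = "yq"  ["yq"]
3. n2.mk = 7  [terminal]
4. n3.wid = "uyq"  ["u" ++ B₀.wid]
5. n4.val = 2  [terminal]
6. n6.pre = false  [terminal]
7. n5.env = false  [d.pre == true]
8. n5.sig = false  [d.pre == true]
9. n5.mk = false  [d.pre == true]
10. n7.val = 11  [terminal]
11. n3.pre = true  [A.env == false]
12. n3.env = -6  [g₀.val - 8]
13. n3.sig = "uz"  ["uz"]
14. n1.pre = true  [B₁.pre == true]
15. n1.env = 5  [b.mk * -2 + 19]
16. n1.sig = "uzv"  [B₁.sig ++ "v"]
17. n8.wid = "ky"  ["ky"]
18. n9.wid = "qp"  ["qp"]
19. n10.pre = true  [terminal]
20. n11.wid = "qpr"  [B₀.wid ++ "r"]
21. n12.mk = 1  [terminal]
22. n11.pre = true  [b.mk > 0]
23. n11.env = -4  [b.mk - 5]
24. n11.sig = "yp"  ["yp"]
25. n13.mk = 24  [terminal]
26. n9.pre = false  [b.mk > 24]
27. n9.env = 29  [B₁.env * -2 + 21]
28. n9.sig = "ypqp"  [B₁.sig ++ B₀.wid]
29. n14.fin = true  [true]
30. n15.fin = false  [not D₀.fin]
31. n16.pre = true  [terminal]
32. n17.val = -8  [terminal]
33. n15.ok = 30  [30]
34. n14.ok = 11  [D₁.ok - 19]
35. n18.wid = "p"  [if B₁.pre then B₁.sig else "p"]
36. n19.mk = true  [true]
37. n20.pre = false  [terminal]
38. n19.ok = 7  [7]
39. n19.lab = -2  [-2]
40. n19.depth = "mn"  ["mn"]
41. n18.pre = true  [S.lab > -3]
42. n18.env = 20  [S.ok + 13]
43. n18.sig = "umn"  ["u" ++ S.depth]
44. n8.pre = false  [B₂.pre == false]
45. n8.env = 4  [len(B₀.wid) + 2]
46. n8.sig = "x"  [if B₁.pre then B₁.sig else "x"]
47. n0.ok = 30  [B₁.env * 3 + 18]
48. n0.lab = 27  [(if S.mk then B₁.env else B₀.env) + 23]
49. n0.depth = "vx"  ["v" ++ B₁.sig]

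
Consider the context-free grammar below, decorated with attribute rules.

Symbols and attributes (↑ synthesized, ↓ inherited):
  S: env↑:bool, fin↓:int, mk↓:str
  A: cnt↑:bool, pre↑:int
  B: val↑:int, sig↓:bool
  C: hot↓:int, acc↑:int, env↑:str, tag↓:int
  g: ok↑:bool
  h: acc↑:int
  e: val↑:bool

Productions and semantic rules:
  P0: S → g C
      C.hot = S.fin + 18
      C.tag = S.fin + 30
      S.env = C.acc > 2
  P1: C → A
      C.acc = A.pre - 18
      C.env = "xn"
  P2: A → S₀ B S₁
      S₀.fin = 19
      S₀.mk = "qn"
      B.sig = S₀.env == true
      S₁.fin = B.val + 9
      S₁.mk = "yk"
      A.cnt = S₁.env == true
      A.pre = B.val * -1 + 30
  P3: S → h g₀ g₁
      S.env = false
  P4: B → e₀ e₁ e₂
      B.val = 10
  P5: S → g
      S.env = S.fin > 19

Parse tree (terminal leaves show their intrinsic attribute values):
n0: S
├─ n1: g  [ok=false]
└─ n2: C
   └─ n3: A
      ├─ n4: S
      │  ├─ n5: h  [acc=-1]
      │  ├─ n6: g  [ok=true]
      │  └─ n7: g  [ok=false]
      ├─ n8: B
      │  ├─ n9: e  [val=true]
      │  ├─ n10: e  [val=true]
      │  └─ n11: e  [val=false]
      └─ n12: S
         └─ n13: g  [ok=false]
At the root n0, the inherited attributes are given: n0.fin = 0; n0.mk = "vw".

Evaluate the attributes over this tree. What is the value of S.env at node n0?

false

1. n0.fin = 0  [given at root]
2. n0.mk = "vw"  [given at root]
3. n1.ok = false  [terminal]
4. n2.hot = 18  [S.fin + 18]
5. n2.tag = 30  [S.fin + 30]
6. n4.fin = 19  [19]
7. n4.mk = "qn"  ["qn"]
8. n5.acc = -1  [terminal]
9. n6.ok = true  [terminal]
10. n7.ok = false  [terminal]
11. n4.env = false  [false]
12. n8.sig = false  [S₀.env == true]
13. n9.val = true  [terminal]
14. n10.val = true  [terminal]
15. n11.val = false  [terminal]
16. n8.val = 10  [10]
17. n12.fin = 19  [B.val + 9]
18. n12.mk = "yk"  ["yk"]
19. n13.ok = false  [terminal]
20. n12.env = false  [S.fin > 19]
21. n3.cnt = false  [S₁.env == true]
22. n3.pre = 20  [B.val * -1 + 30]
23. n2.acc = 2  [A.pre - 18]
24. n2.env = "xn"  ["xn"]
25. n0.env = false  [C.acc > 2]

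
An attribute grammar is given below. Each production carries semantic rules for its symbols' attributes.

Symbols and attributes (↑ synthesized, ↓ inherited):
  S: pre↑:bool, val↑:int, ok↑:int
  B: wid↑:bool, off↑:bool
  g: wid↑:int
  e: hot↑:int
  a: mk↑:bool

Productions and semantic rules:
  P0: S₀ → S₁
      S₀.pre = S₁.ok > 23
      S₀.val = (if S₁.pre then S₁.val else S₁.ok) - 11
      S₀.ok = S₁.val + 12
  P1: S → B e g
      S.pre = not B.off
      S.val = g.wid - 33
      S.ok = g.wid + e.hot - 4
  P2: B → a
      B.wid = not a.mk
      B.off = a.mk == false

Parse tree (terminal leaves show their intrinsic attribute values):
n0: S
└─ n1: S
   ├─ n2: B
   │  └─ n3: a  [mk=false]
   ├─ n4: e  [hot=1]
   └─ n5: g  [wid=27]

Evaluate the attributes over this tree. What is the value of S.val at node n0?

13

1. n3.mk = false  [terminal]
2. n2.wid = true  [not a.mk]
3. n2.off = true  [a.mk == false]
4. n4.hot = 1  [terminal]
5. n5.wid = 27  [terminal]
6. n1.pre = false  [not B.off]
7. n1.val = -6  [g.wid - 33]
8. n1.ok = 24  [g.wid + e.hot - 4]
9. n0.pre = true  [S₁.ok > 23]
10. n0.val = 13  [(if S₁.pre then S₁.val else S₁.ok) - 11]
11. n0.ok = 6  [S₁.val + 12]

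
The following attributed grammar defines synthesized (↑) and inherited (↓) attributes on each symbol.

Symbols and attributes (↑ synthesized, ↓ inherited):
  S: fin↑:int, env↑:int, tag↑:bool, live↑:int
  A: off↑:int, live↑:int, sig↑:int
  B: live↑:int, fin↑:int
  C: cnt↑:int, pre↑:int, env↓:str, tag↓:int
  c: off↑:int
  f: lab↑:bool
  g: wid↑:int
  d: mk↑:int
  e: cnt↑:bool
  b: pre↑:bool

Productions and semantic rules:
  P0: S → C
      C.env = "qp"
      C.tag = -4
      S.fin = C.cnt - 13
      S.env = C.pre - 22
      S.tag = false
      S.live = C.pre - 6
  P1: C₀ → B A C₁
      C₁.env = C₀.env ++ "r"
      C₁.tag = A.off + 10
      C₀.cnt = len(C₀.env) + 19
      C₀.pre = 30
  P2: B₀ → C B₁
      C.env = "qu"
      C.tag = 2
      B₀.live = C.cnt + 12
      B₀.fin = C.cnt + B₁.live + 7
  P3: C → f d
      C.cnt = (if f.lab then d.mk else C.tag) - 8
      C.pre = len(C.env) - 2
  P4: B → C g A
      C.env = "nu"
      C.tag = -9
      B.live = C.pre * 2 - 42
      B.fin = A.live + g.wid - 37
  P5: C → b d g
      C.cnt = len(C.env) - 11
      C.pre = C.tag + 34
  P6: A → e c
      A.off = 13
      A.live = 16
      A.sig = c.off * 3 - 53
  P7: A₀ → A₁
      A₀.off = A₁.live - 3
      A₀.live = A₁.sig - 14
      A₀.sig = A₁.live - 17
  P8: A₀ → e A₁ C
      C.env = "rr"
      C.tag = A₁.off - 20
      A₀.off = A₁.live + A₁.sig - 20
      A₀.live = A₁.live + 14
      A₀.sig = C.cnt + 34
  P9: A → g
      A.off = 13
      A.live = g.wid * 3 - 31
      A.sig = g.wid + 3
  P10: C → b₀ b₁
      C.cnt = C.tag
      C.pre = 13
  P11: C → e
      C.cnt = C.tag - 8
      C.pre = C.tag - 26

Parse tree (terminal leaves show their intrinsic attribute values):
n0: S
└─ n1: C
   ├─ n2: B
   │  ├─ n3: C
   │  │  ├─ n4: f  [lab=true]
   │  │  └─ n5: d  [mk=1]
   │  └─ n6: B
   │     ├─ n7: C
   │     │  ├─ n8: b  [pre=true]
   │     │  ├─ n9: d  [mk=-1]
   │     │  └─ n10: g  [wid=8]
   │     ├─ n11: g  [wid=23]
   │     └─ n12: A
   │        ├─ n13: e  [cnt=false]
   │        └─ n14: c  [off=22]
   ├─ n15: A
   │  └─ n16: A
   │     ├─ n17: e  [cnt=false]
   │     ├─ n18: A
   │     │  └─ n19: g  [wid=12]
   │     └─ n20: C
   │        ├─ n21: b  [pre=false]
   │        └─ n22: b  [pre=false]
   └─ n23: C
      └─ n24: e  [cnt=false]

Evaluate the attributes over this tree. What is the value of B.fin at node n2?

8

1. n1.env = "qp"  ["qp"]
2. n1.tag = -4  [-4]
3. n3.env = "qu"  ["qu"]
4. n3.tag = 2  [2]
5. n4.lab = true  [terminal]
6. n5.mk = 1  [terminal]
7. n3.cnt = -7  [(if f.lab then d.mk else C.tag) - 8]
8. n3.pre = 0  [len(C.env) - 2]
9. n7.env = "nu"  ["nu"]
10. n7.tag = -9  [-9]
11. n8.pre = true  [terminal]
12. n9.mk = -1  [terminal]
13. n10.wid = 8  [terminal]
14. n7.cnt = -9  [len(C.env) - 11]
15. n7.pre = 25  [C.tag + 34]
16. n11.wid = 23  [terminal]
17. n13.cnt = false  [terminal]
18. n14.off = 22  [terminal]
19. n12.off = 13  [13]
20. n12.live = 16  [16]
21. n12.sig = 13  [c.off * 3 - 53]
22. n6.live = 8  [C.pre * 2 - 42]
23. n6.fin = 2  [A.live + g.wid - 37]
24. n2.live = 5  [C.cnt + 12]
25. n2.fin = 8  [C.cnt + B₁.live + 7]
26. n17.cnt = false  [terminal]
27. n19.wid = 12  [terminal]
28. n18.off = 13  [13]
29. n18.live = 5  [g.wid * 3 - 31]
30. n18.sig = 15  [g.wid + 3]
31. n20.env = "rr"  ["rr"]
32. n20.tag = -7  [A₁.off - 20]
33. n21.pre = false  [terminal]
34. n22.pre = false  [terminal]
35. n20.cnt = -7  [C.tag]
36. n20.pre = 13  [13]
37. n16.off = 0  [A₁.live + A₁.sig - 20]
38. n16.live = 19  [A₁.live + 14]
39. n16.sig = 27  [C.cnt + 34]
40. n15.off = 16  [A₁.live - 3]
41. n15.live = 13  [A₁.sig - 14]
42. n15.sig = 2  [A₁.live - 17]
43. n23.env = "qpr"  [C₀.env ++ "r"]
44. n23.tag = 26  [A.off + 10]
45. n24.cnt = false  [terminal]
46. n23.cnt = 18  [C.tag - 8]
47. n23.pre = 0  [C.tag - 26]
48. n1.cnt = 21  [len(C₀.env) + 19]
49. n1.pre = 30  [30]
50. n0.fin = 8  [C.cnt - 13]
51. n0.env = 8  [C.pre - 22]
52. n0.tag = false  [false]
53. n0.live = 24  [C.pre - 6]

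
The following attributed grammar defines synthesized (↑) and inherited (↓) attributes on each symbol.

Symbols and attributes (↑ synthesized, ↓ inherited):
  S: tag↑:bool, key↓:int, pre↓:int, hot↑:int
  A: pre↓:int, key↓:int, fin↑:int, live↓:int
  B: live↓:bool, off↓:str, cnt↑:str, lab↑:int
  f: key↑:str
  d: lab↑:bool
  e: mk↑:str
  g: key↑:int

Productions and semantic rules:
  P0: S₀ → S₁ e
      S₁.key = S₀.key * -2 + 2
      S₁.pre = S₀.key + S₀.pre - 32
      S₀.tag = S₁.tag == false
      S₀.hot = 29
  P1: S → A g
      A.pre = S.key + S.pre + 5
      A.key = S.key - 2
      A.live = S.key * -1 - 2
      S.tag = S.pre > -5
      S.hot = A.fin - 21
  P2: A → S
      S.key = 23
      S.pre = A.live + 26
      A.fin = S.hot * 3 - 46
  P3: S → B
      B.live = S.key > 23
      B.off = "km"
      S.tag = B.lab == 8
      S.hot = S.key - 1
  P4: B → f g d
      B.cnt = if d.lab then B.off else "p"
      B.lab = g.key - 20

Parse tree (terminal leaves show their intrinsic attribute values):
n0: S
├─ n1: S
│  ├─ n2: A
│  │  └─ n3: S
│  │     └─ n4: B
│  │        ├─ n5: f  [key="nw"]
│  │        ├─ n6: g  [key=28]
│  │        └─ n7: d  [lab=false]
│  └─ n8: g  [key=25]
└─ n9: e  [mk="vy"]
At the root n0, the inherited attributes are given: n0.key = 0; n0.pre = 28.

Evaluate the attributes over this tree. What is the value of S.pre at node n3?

22

1. n0.key = 0  [given at root]
2. n0.pre = 28  [given at root]
3. n1.key = 2  [S₀.key * -2 + 2]
4. n1.pre = -4  [S₀.key + S₀.pre - 32]
5. n2.pre = 3  [S.key + S.pre + 5]
6. n2.key = 0  [S.key - 2]
7. n2.live = -4  [S.key * -1 - 2]
8. n3.key = 23  [23]
9. n3.pre = 22  [A.live + 26]
10. n4.live = false  [S.key > 23]
11. n4.off = "km"  ["km"]
12. n5.key = "nw"  [terminal]
13. n6.key = 28  [terminal]
14. n7.lab = false  [terminal]
15. n4.cnt = "p"  [if d.lab then B.off else "p"]
16. n4.lab = 8  [g.key - 20]
17. n3.tag = true  [B.lab == 8]
18. n3.hot = 22  [S.key - 1]
19. n2.fin = 20  [S.hot * 3 - 46]
20. n8.key = 25  [terminal]
21. n1.tag = true  [S.pre > -5]
22. n1.hot = -1  [A.fin - 21]
23. n9.mk = "vy"  [terminal]
24. n0.tag = false  [S₁.tag == false]
25. n0.hot = 29  [29]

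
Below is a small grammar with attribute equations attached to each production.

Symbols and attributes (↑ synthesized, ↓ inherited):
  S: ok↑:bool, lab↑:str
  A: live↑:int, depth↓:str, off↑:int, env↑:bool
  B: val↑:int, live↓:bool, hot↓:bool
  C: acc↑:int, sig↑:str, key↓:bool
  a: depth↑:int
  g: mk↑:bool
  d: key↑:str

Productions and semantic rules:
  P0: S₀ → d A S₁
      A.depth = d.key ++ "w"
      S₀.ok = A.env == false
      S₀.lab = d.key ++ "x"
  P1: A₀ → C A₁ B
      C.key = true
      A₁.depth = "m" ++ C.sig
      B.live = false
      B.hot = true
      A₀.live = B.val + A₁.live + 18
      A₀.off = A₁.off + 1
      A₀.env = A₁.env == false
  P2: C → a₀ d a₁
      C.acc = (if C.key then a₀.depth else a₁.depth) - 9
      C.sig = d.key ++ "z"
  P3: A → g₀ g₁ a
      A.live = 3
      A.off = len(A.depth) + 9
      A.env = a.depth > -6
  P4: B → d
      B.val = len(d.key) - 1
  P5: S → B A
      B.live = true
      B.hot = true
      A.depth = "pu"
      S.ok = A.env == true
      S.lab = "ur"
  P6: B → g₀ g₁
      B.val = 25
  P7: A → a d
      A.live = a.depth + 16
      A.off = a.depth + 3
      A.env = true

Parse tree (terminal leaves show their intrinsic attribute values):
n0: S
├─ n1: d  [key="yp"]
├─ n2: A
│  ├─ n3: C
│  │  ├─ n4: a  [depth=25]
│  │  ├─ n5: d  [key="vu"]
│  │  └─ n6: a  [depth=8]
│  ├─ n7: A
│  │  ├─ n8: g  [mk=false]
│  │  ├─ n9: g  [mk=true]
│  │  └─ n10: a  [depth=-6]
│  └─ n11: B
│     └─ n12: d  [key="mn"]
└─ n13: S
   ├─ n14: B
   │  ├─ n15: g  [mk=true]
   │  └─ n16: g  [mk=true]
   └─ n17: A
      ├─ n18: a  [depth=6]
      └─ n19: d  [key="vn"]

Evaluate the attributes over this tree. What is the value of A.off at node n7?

1. n1.key = "yp"  [terminal]
2. n2.depth = "ypw"  [d.key ++ "w"]
3. n3.key = true  [true]
4. n4.depth = 25  [terminal]
5. n5.key = "vu"  [terminal]
6. n6.depth = 8  [terminal]
7. n3.acc = 16  [(if C.key then a₀.depth else a₁.depth) - 9]
8. n3.sig = "vuz"  [d.key ++ "z"]
9. n7.depth = "mvuz"  ["m" ++ C.sig]
10. n8.mk = false  [terminal]
11. n9.mk = true  [terminal]
12. n10.depth = -6  [terminal]
13. n7.live = 3  [3]
14. n7.off = 13  [len(A.depth) + 9]
15. n7.env = false  [a.depth > -6]
16. n11.live = false  [false]
17. n11.hot = true  [true]
18. n12.key = "mn"  [terminal]
19. n11.val = 1  [len(d.key) - 1]
20. n2.live = 22  [B.val + A₁.live + 18]
21. n2.off = 14  [A₁.off + 1]
22. n2.env = true  [A₁.env == false]
23. n14.live = true  [true]
24. n14.hot = true  [true]
25. n15.mk = true  [terminal]
26. n16.mk = true  [terminal]
27. n14.val = 25  [25]
28. n17.depth = "pu"  ["pu"]
29. n18.depth = 6  [terminal]
30. n19.key = "vn"  [terminal]
31. n17.live = 22  [a.depth + 16]
32. n17.off = 9  [a.depth + 3]
33. n17.env = true  [true]
34. n13.ok = true  [A.env == true]
35. n13.lab = "ur"  ["ur"]
36. n0.ok = false  [A.env == false]
37. n0.lab = "ypx"  [d.key ++ "x"]

13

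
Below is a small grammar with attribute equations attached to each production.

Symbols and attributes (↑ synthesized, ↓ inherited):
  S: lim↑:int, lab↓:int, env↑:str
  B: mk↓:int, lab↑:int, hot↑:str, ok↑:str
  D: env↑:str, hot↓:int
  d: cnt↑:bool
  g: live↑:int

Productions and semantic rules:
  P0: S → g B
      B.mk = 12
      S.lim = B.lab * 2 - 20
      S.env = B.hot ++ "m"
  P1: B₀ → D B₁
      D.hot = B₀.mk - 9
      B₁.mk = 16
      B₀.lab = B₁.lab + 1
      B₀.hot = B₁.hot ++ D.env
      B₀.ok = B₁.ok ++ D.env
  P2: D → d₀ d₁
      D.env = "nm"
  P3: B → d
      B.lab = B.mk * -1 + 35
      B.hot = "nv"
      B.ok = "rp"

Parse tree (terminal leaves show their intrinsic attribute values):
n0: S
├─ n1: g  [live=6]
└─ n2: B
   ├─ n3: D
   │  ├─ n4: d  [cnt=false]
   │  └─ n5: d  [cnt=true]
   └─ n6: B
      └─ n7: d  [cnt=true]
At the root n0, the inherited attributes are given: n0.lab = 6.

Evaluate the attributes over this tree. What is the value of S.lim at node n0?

20

1. n0.lab = 6  [given at root]
2. n1.live = 6  [terminal]
3. n2.mk = 12  [12]
4. n3.hot = 3  [B₀.mk - 9]
5. n4.cnt = false  [terminal]
6. n5.cnt = true  [terminal]
7. n3.env = "nm"  ["nm"]
8. n6.mk = 16  [16]
9. n7.cnt = true  [terminal]
10. n6.lab = 19  [B.mk * -1 + 35]
11. n6.hot = "nv"  ["nv"]
12. n6.ok = "rp"  ["rp"]
13. n2.lab = 20  [B₁.lab + 1]
14. n2.hot = "nvnm"  [B₁.hot ++ D.env]
15. n2.ok = "rpnm"  [B₁.ok ++ D.env]
16. n0.lim = 20  [B.lab * 2 - 20]
17. n0.env = "nvnmm"  [B.hot ++ "m"]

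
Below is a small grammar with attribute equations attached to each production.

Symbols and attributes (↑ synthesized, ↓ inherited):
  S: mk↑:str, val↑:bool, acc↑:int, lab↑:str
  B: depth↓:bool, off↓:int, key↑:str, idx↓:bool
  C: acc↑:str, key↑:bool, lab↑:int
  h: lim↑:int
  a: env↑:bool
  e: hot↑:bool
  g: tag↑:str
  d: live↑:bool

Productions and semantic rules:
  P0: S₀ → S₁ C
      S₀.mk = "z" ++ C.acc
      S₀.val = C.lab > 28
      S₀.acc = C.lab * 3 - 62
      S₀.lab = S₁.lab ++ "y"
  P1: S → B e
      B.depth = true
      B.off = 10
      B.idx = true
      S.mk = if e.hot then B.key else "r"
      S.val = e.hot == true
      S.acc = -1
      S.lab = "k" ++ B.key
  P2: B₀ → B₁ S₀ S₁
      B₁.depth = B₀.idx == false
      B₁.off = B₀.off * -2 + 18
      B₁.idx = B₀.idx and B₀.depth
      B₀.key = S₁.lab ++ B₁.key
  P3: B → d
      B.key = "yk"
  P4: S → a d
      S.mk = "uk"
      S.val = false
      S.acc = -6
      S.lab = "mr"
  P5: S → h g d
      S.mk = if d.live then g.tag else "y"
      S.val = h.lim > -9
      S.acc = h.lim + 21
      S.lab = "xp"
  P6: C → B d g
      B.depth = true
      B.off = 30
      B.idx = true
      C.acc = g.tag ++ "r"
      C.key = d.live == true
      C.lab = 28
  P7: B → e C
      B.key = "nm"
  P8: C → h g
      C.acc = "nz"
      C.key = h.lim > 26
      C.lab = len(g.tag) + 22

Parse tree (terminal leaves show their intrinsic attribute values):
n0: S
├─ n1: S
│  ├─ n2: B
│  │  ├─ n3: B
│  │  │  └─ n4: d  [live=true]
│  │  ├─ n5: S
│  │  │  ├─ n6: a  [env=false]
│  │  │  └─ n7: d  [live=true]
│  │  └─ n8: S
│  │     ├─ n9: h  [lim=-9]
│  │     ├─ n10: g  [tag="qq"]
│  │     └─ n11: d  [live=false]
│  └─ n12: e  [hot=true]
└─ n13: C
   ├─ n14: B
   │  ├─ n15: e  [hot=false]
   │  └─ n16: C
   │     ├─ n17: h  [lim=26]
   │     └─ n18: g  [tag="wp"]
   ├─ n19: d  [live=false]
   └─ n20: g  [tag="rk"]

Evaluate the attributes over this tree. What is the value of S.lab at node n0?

1. n2.depth = true  [true]
2. n2.off = 10  [10]
3. n2.idx = true  [true]
4. n3.depth = false  [B₀.idx == false]
5. n3.off = -2  [B₀.off * -2 + 18]
6. n3.idx = true  [B₀.idx and B₀.depth]
7. n4.live = true  [terminal]
8. n3.key = "yk"  ["yk"]
9. n6.env = false  [terminal]
10. n7.live = true  [terminal]
11. n5.mk = "uk"  ["uk"]
12. n5.val = false  [false]
13. n5.acc = -6  [-6]
14. n5.lab = "mr"  ["mr"]
15. n9.lim = -9  [terminal]
16. n10.tag = "qq"  [terminal]
17. n11.live = false  [terminal]
18. n8.mk = "y"  [if d.live then g.tag else "y"]
19. n8.val = false  [h.lim > -9]
20. n8.acc = 12  [h.lim + 21]
21. n8.lab = "xp"  ["xp"]
22. n2.key = "xpyk"  [S₁.lab ++ B₁.key]
23. n12.hot = true  [terminal]
24. n1.mk = "xpyk"  [if e.hot then B.key else "r"]
25. n1.val = true  [e.hot == true]
26. n1.acc = -1  [-1]
27. n1.lab = "kxpyk"  ["k" ++ B.key]
28. n14.depth = true  [true]
29. n14.off = 30  [30]
30. n14.idx = true  [true]
31. n15.hot = false  [terminal]
32. n17.lim = 26  [terminal]
33. n18.tag = "wp"  [terminal]
34. n16.acc = "nz"  ["nz"]
35. n16.key = false  [h.lim > 26]
36. n16.lab = 24  [len(g.tag) + 22]
37. n14.key = "nm"  ["nm"]
38. n19.live = false  [terminal]
39. n20.tag = "rk"  [terminal]
40. n13.acc = "rkr"  [g.tag ++ "r"]
41. n13.key = false  [d.live == true]
42. n13.lab = 28  [28]
43. n0.mk = "zrkr"  ["z" ++ C.acc]
44. n0.val = false  [C.lab > 28]
45. n0.acc = 22  [C.lab * 3 - 62]
46. n0.lab = "kxpyky"  [S₁.lab ++ "y"]

"kxpyky"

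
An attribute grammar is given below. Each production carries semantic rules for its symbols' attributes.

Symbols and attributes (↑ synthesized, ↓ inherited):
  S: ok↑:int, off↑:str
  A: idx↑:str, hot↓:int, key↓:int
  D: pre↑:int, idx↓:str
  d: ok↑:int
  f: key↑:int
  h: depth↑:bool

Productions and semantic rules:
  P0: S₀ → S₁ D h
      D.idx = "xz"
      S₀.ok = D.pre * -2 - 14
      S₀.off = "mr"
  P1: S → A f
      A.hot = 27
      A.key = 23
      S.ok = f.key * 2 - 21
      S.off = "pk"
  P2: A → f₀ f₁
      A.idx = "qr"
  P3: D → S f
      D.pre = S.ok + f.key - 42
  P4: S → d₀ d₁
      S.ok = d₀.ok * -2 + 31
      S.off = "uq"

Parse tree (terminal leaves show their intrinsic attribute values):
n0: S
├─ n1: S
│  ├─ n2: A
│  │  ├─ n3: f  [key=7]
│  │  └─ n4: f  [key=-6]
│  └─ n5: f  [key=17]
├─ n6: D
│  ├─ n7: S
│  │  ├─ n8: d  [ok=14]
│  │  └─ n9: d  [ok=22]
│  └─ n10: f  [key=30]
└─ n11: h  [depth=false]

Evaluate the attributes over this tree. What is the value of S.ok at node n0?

4

1. n2.hot = 27  [27]
2. n2.key = 23  [23]
3. n3.key = 7  [terminal]
4. n4.key = -6  [terminal]
5. n2.idx = "qr"  ["qr"]
6. n5.key = 17  [terminal]
7. n1.ok = 13  [f.key * 2 - 21]
8. n1.off = "pk"  ["pk"]
9. n6.idx = "xz"  ["xz"]
10. n8.ok = 14  [terminal]
11. n9.ok = 22  [terminal]
12. n7.ok = 3  [d₀.ok * -2 + 31]
13. n7.off = "uq"  ["uq"]
14. n10.key = 30  [terminal]
15. n6.pre = -9  [S.ok + f.key - 42]
16. n11.depth = false  [terminal]
17. n0.ok = 4  [D.pre * -2 - 14]
18. n0.off = "mr"  ["mr"]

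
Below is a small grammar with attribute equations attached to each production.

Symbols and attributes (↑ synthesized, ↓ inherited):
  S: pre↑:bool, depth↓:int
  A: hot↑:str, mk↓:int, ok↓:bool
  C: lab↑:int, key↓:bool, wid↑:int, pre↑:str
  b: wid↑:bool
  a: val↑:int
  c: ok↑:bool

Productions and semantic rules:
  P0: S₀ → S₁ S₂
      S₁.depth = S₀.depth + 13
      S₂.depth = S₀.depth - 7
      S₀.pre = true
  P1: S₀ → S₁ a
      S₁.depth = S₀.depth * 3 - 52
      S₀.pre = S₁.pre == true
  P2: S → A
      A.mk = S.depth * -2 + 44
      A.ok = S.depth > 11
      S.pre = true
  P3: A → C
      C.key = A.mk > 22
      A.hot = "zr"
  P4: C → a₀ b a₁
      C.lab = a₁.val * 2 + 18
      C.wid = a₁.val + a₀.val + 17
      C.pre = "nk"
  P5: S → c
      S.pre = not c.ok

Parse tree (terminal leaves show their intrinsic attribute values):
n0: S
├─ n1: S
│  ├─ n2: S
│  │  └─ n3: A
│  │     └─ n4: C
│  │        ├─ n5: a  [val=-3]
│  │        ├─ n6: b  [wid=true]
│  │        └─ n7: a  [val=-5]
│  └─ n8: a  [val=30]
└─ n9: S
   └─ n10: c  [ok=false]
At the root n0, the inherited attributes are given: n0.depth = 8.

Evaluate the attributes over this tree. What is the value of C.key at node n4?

1. n0.depth = 8  [given at root]
2. n1.depth = 21  [S₀.depth + 13]
3. n2.depth = 11  [S₀.depth * 3 - 52]
4. n3.mk = 22  [S.depth * -2 + 44]
5. n3.ok = false  [S.depth > 11]
6. n4.key = false  [A.mk > 22]
7. n5.val = -3  [terminal]
8. n6.wid = true  [terminal]
9. n7.val = -5  [terminal]
10. n4.lab = 8  [a₁.val * 2 + 18]
11. n4.wid = 9  [a₁.val + a₀.val + 17]
12. n4.pre = "nk"  ["nk"]
13. n3.hot = "zr"  ["zr"]
14. n2.pre = true  [true]
15. n8.val = 30  [terminal]
16. n1.pre = true  [S₁.pre == true]
17. n9.depth = 1  [S₀.depth - 7]
18. n10.ok = false  [terminal]
19. n9.pre = true  [not c.ok]
20. n0.pre = true  [true]

false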